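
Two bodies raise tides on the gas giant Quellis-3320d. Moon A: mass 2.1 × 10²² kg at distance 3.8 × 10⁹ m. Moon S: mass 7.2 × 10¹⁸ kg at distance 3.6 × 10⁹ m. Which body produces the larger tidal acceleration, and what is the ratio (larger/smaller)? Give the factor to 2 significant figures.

Moon A, by a factor of ≈ 2500

Compare M/d³ for the two perturbers:
Moon A: (2.1 × 10²²) / (3.8 × 10⁹)³ = 3.827 × 10⁻⁷
Moon S: (7.2 × 10¹⁸) / (3.6 × 10⁹)³ = 1.543 × 10⁻¹⁰
Ratio (larger/smaller) = 2500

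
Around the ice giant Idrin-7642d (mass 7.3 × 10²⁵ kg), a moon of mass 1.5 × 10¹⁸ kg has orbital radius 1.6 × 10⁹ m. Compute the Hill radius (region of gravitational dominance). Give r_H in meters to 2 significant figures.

3.0 × 10⁶ m

r_H ≈ a (m/3M)^(1/3)
    = (1.6 × 10⁹) × (1.5 × 10¹⁸ / (3 × 7.3 × 10²⁵))^(1/3)
    = 3.0 × 10⁶ m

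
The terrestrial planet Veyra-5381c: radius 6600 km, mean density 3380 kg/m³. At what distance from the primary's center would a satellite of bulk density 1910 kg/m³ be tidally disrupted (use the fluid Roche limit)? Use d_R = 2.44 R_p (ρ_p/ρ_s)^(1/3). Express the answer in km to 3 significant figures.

d_R = 2.44 × 6600 km × (3380/1910)^(1/3)
    = 19500 km

19500 km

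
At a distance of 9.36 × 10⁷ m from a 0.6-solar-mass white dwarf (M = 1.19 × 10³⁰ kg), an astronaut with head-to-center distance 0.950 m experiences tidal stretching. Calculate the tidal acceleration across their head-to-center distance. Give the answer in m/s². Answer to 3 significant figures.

1.84 × 10⁻⁴ m/s²

Δg = 2GMr/d³
   = 2 × (6.674 × 10⁻¹¹) × (1.19 × 10³⁰) × (0.950) / (9.36 × 10⁷)³
   = 1.84 × 10⁻⁴ m/s²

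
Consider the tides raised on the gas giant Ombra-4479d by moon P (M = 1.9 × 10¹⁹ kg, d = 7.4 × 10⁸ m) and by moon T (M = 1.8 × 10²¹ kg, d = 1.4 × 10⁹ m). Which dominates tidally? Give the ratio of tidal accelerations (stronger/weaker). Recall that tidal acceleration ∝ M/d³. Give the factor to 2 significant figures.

Moon T, by a factor of ≈ 14

Tidal acceleration ∝ M/d³, so compare M/d³ for each.
Moon P: (1.9 × 10¹⁹) / (7.4 × 10⁸)³ = 4.689 × 10⁻⁸
Moon T: (1.8 × 10²¹) / (1.4 × 10⁹)³ = 6.560 × 10⁻⁷
Ratio (larger/smaller) = 14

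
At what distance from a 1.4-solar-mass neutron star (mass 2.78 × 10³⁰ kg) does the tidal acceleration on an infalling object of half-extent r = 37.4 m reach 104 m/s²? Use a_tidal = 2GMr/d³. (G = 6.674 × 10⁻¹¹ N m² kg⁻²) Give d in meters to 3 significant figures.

2GMr/d³ = a_tidal  ⇒  d = (2GMr / a_tidal)^(1/3)
d = (2 × 6.674×10⁻¹¹ × (2.78 × 10³⁰) × (37.4) / (104))^(1/3)
  = 5.11 × 10⁶ m

5.11 × 10⁶ m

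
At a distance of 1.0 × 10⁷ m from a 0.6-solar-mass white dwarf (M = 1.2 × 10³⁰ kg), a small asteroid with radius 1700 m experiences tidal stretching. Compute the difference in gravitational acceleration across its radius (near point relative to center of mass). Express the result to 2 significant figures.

Δa = 2GMr/d³
   = 2 × (6.674 × 10⁻¹¹) × (1.2 × 10³⁰) × (1700) / (1.0 × 10⁷)³
   = 2.7 × 10² m/s²

2.7 × 10² m/s²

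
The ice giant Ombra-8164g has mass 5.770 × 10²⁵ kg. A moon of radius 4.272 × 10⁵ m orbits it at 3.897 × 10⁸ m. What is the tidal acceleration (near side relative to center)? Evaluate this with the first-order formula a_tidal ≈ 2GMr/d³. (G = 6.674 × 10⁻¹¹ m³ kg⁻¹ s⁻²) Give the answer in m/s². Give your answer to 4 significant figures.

5.559 × 10⁻⁵ m/s²

Δg = 2GMr/d³
   = 2 × (6.674 × 10⁻¹¹) × (5.770 × 10²⁵) × (4.272 × 10⁵) / (3.897 × 10⁸)³
   = 5.559 × 10⁻⁵ m/s²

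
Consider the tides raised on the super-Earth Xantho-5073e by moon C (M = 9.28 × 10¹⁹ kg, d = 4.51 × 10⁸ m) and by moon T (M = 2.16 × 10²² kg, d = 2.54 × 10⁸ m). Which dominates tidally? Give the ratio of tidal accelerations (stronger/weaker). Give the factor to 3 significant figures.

Moon T, by a factor of ≈ 1300

Tidal stretch scales as M/d³; compute that for each body.
Moon C: (9.28 × 10¹⁹) / (4.51 × 10⁸)³ = 1.012 × 10⁻⁶
Moon T: (2.16 × 10²²) / (2.54 × 10⁸)³ = 1.318 × 10⁻³
Ratio (larger/smaller) = 1300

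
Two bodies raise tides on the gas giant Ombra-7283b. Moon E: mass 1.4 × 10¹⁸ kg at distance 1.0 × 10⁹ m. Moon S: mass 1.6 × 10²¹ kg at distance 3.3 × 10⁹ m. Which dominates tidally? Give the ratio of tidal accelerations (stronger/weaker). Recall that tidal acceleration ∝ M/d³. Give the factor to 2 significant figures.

Tidal stretch scales as M/d³; compute that for each body.
Moon E: (1.4 × 10¹⁸) / (1.0 × 10⁹)³ = 1.400 × 10⁻⁹
Moon S: (1.6 × 10²¹) / (3.3 × 10⁹)³ = 4.452 × 10⁻⁸
Ratio (larger/smaller) = 32

Moon S, by a factor of ≈ 32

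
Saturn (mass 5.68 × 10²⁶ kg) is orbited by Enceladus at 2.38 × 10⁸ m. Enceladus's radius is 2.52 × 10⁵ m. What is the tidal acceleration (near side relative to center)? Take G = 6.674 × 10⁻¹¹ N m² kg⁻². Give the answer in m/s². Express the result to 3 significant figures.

1.42 × 10⁻³ m/s²

Since r ≪ d, expand the inverse-square field across one radius to get the leading 2GMr/d³ term.
a_tidal = 2GMr/d³
        = 2 × (6.674 × 10⁻¹¹) × (5.68 × 10²⁶) × (2.52 × 10⁵) / (2.38 × 10⁸)³
        = 1.42 × 10⁻³ m/s²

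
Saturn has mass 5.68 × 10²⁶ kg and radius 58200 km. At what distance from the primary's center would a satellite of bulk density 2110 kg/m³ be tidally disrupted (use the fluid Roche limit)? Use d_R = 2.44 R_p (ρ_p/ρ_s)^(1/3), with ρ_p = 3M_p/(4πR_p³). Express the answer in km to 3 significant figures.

ρ_p = 3M_p/(4πR_p³) = 3 × (5.68 × 10²⁶) / (4π × (5.82 × 10⁷ m)³) = 688 kg/m³
d_R = 2.44 × 58200 km × (688/2110)^(1/3)
    = 97700 km

97700 km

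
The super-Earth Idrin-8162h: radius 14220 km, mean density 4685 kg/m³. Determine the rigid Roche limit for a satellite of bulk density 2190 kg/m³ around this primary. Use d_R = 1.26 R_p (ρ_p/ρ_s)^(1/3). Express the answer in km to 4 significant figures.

d_R = 1.26 × 14220 km × (4685/2190)^(1/3)
    = 23090 km

23090 km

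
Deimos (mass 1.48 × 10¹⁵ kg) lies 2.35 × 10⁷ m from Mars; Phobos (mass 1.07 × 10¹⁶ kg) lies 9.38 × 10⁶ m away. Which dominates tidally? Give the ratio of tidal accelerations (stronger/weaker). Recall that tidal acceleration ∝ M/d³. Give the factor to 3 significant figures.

Phobos, by a factor of ≈ 114

The tide-raising term goes as M/d³ (the gradient of a 1/d² field).
Deimos: (1.48 × 10¹⁵) / (2.35 × 10⁷)³ = 1.140 × 10⁻⁷
Phobos: (1.07 × 10¹⁶) / (9.38 × 10⁶)³ = 1.297 × 10⁻⁵
Ratio (larger/smaller) = 114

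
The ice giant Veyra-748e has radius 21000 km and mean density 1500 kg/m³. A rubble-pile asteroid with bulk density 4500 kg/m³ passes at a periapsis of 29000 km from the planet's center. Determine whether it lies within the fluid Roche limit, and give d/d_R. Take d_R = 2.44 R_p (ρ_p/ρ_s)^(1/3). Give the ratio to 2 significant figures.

d_R = 2.44 × (21000 km) × (1500/4500)^(1/3) = 35530 km
d/d_R = (29000) / (35530) = 0.82
Since d/d_R < 1, the body is inside the Roche limit.

inside; d/d_R ≈ 0.82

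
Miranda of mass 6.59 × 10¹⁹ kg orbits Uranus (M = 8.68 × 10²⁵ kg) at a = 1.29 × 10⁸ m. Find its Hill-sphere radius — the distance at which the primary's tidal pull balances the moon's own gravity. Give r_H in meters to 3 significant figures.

r_H ≈ a (m/3M)^(1/3)
    = (1.29 × 10⁸) × (6.59 × 10¹⁹ / (3 × 8.68 × 10²⁵))^(1/3)
    = 8.16 × 10⁵ m

8.16 × 10⁵ m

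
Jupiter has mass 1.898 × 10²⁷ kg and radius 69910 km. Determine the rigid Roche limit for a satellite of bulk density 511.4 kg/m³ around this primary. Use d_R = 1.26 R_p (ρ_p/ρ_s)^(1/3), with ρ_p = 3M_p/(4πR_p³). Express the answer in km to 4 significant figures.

1.210 × 10⁵ km

ρ_p = 3M_p/(4πR_p³) = 3 × (1.898 × 10²⁷) / (4π × (6.991 × 10⁷ m)³) = 1326 kg/m³
d_R = 1.26 × 69910 km × (1326/511.4)^(1/3)
    = 1.210 × 10⁵ km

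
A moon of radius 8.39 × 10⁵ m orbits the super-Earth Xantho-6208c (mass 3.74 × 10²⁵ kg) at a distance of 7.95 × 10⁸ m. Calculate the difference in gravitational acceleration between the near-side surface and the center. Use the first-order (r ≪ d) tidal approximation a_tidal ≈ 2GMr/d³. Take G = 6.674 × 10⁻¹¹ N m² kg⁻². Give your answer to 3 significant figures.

a_tidal = 2GMr/d³
        = 2 × (6.674 × 10⁻¹¹) × (3.74 × 10²⁵) × (8.39 × 10⁵) / (7.95 × 10⁸)³
        = 8.34 × 10⁻⁶ m/s²

8.34 × 10⁻⁶ m/s²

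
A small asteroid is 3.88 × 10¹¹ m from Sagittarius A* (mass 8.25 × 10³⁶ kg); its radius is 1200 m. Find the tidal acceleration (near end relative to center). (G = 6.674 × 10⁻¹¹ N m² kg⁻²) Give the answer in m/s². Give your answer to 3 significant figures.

a_tidal = 2GMr/d³
        = 2 × (6.674 × 10⁻¹¹) × (8.25 × 10³⁶) × (1200) / (3.88 × 10¹¹)³
        = 2.26 × 10⁻⁵ m/s²

2.26 × 10⁻⁵ m/s²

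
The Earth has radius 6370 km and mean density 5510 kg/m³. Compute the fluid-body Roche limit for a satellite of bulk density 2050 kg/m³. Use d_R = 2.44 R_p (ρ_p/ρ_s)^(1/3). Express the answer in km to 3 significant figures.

d_R = 2.44 × 6370 km × (5510/2050)^(1/3)
    = 21600 km

21600 km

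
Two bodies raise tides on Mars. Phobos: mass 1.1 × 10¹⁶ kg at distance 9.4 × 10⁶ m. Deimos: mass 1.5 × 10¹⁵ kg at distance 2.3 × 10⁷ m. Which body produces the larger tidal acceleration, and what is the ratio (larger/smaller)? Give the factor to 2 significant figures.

Phobos, by a factor of ≈ 110

Compare M/d³ for the two perturbers:
Phobos: (1.1 × 10¹⁶) / (9.4 × 10⁶)³ = 1.324 × 10⁻⁵
Deimos: (1.5 × 10¹⁵) / (2.3 × 10⁷)³ = 1.233 × 10⁻⁷
Ratio (larger/smaller) = 110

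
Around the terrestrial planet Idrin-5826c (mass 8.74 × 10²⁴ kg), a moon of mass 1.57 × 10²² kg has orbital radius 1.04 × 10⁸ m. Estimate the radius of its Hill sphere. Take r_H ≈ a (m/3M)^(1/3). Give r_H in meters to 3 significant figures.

r_H ≈ a (m/3M)^(1/3)
    = (1.04 × 10⁸) × (1.57 × 10²² / (3 × 8.74 × 10²⁴))^(1/3)
    = 8.77 × 10⁶ m

8.77 × 10⁶ m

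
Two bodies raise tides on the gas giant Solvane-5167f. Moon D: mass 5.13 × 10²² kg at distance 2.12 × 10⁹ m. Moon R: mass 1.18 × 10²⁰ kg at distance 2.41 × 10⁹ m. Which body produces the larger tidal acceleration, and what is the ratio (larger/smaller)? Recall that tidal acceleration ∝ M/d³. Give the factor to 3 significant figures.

Moon D, by a factor of ≈ 639

Tidal stretch scales as M/d³; compute that for each body.
Moon D: (5.13 × 10²²) / (2.12 × 10⁹)³ = 5.384 × 10⁻⁶
Moon R: (1.18 × 10²⁰) / (2.41 × 10⁹)³ = 8.430 × 10⁻⁹
Ratio (larger/smaller) = 639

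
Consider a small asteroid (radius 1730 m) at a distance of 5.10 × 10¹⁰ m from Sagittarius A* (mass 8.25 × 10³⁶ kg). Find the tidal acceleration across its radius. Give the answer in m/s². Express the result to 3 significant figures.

1.44 × 10⁻² m/s²

Since r ≪ d, expand the inverse-square field across one radius to get the leading 2GMr/d³ term.
Δa = 2GMr/d³
   = 2 × (6.674 × 10⁻¹¹) × (8.25 × 10³⁶) × (1730) / (5.10 × 10¹⁰)³
   = 1.44 × 10⁻² m/s²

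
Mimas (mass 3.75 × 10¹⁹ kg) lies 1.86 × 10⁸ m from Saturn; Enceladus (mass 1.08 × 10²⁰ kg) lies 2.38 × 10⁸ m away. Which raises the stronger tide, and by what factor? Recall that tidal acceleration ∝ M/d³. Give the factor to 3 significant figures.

Enceladus, by a factor of ≈ 1.37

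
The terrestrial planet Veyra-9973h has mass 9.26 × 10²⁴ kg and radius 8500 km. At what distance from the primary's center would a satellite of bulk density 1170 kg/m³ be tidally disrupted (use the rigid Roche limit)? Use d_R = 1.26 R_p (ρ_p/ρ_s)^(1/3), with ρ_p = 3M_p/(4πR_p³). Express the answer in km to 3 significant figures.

ρ_p = 3M_p/(4πR_p³) = 3 × (9.26 × 10²⁴) / (4π × (8.50 × 10⁶ m)³) = 3600 kg/m³
d_R = 1.26 × 8500 km × (3600/1170)^(1/3)
    = 15600 km

15600 km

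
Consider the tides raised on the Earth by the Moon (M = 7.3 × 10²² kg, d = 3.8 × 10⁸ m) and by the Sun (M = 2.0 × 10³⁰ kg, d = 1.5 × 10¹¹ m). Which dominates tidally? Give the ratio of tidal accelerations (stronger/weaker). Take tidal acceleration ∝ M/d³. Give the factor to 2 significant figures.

Tidal stretch scales as M/d³; compute that for each body.
The Moon: (7.3 × 10²²) / (3.8 × 10⁸)³ = 1.330 × 10⁻³
The Sun: (2.0 × 10³⁰) / (1.5 × 10¹¹)³ = 5.926 × 10⁻⁴
Ratio (larger/smaller) = 2.2

The Moon, by a factor of ≈ 2.2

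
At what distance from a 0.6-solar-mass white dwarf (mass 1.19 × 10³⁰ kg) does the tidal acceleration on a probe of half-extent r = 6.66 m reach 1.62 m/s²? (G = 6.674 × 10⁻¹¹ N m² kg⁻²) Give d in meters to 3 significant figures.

8.68 × 10⁶ m

2GMr/d³ = a_tidal  ⇒  d = (2GMr / a_tidal)^(1/3)
d = (2 × 6.674×10⁻¹¹ × (1.19 × 10³⁰) × (6.66) / (1.62))^(1/3)
  = 8.68 × 10⁶ m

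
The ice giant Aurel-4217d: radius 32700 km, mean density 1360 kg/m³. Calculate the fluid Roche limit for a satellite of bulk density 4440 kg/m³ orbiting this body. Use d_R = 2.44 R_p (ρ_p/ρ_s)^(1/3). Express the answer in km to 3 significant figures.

53800 km

d_R = 2.44 × 32700 km × (1360/4440)^(1/3)
    = 53800 km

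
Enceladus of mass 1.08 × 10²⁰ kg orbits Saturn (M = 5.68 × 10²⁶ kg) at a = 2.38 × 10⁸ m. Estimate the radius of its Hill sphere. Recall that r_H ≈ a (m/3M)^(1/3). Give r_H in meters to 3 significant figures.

9.49 × 10⁵ m

r_H ≈ a (m/3M)^(1/3)
    = (2.38 × 10⁸) × (1.08 × 10²⁰ / (3 × 5.68 × 10²⁶))^(1/3)
    = 9.49 × 10⁵ m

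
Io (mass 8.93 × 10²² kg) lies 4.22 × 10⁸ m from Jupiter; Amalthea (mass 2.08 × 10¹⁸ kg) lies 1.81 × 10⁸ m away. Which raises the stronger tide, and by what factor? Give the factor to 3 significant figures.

Io, by a factor of ≈ 3390

Tidal stretch scales as M/d³; compute that for each body.
Io: (8.93 × 10²²) / (4.22 × 10⁸)³ = 1.188 × 10⁻³
Amalthea: (2.08 × 10¹⁸) / (1.81 × 10⁸)³ = 3.508 × 10⁻⁷
Ratio (larger/smaller) = 3390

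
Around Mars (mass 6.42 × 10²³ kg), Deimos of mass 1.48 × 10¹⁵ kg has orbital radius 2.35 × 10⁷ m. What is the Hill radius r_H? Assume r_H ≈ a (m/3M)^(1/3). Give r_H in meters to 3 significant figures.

2.15 × 10⁴ m

r_H ≈ a (m/3M)^(1/3)
    = (2.35 × 10⁷) × (1.48 × 10¹⁵ / (3 × 6.42 × 10²³))^(1/3)
    = 2.15 × 10⁴ m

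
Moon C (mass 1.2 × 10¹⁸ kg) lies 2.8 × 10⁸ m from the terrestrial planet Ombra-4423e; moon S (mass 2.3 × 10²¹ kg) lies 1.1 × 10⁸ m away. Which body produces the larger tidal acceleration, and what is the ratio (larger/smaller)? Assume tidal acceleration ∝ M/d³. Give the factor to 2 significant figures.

Moon S, by a factor of ≈ 32000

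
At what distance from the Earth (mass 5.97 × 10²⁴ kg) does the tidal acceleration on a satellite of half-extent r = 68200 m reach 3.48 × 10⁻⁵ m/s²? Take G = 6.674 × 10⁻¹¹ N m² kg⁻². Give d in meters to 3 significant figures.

1.16 × 10⁸ m

2GMr/d³ = a_tidal  ⇒  d = (2GMr / a_tidal)^(1/3)
d = (2 × 6.674×10⁻¹¹ × (5.97 × 10²⁴) × (68200) / (3.48 × 10⁻⁵))^(1/3)
  = 1.16 × 10⁸ m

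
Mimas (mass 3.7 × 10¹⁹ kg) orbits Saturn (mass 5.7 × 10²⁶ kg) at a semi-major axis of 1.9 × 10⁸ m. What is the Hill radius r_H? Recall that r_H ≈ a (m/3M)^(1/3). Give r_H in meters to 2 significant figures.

r_H ≈ a (m/3M)^(1/3)
    = (1.9 × 10⁸) × (3.7 × 10¹⁹ / (3 × 5.7 × 10²⁶))^(1/3)
    = 5.3 × 10⁵ m

5.3 × 10⁵ m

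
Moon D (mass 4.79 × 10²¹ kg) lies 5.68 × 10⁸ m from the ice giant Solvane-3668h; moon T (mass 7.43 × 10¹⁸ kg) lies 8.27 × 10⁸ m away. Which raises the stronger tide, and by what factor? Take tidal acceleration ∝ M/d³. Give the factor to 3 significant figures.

The tide-raising term goes as M/d³ (the gradient of a 1/d² field).
Moon D: (4.79 × 10²¹) / (5.68 × 10⁸)³ = 2.614 × 10⁻⁵
Moon T: (7.43 × 10¹⁸) / (8.27 × 10⁸)³ = 1.314 × 10⁻⁸
Ratio (larger/smaller) = 1990

Moon D, by a factor of ≈ 1990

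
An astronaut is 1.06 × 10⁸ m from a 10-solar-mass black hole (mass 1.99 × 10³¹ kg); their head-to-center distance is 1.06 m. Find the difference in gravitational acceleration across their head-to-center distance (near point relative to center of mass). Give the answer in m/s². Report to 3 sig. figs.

2.36 × 10⁻³ m/s²

a_tidal = 2GMr/d³
        = 2 × (6.674 × 10⁻¹¹) × (1.99 × 10³¹) × (1.06) / (1.06 × 10⁸)³
        = 2.36 × 10⁻³ m/s²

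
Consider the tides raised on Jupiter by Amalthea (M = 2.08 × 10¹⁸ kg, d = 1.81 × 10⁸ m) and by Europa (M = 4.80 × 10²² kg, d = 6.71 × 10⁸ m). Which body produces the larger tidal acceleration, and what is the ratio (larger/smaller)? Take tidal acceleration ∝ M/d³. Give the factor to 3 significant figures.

Europa, by a factor of ≈ 453

Tidal stretch scales as M/d³; compute that for each body.
Amalthea: (2.08 × 10¹⁸) / (1.81 × 10⁸)³ = 3.508 × 10⁻⁷
Europa: (4.80 × 10²²) / (6.71 × 10⁸)³ = 1.589 × 10⁻⁴
Ratio (larger/smaller) = 453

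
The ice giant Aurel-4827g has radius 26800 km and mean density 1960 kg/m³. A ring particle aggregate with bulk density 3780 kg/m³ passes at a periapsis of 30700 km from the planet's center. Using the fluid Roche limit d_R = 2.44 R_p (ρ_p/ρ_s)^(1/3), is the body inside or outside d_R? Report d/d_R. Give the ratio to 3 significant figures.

inside; d/d_R ≈ 0.584

d_R = 2.44 × (26800 km) × (1960/3780)^(1/3) = 52530 km
d/d_R = (30700) / (52530) = 0.584
Since d/d_R < 1, the body is inside the Roche limit.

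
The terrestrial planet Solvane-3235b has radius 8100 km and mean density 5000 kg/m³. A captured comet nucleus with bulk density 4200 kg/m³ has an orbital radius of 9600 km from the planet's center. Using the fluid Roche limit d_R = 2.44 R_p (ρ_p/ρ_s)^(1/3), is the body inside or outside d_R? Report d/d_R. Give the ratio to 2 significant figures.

d_R = 2.44 × (8100 km) × (5000/4200)^(1/3) = 20950 km
d/d_R = (9600) / (20950) = 0.46
Since d/d_R < 1, the body is inside the Roche limit.

inside; d/d_R ≈ 0.46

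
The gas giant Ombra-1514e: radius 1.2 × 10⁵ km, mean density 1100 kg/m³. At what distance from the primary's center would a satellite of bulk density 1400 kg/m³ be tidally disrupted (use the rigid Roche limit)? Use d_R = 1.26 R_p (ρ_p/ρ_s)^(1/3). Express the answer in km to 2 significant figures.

d_R = 1.26 × 1.2 × 10⁵ km × (1100/1400)^(1/3)
    = 1.4 × 10⁵ km

1.4 × 10⁵ km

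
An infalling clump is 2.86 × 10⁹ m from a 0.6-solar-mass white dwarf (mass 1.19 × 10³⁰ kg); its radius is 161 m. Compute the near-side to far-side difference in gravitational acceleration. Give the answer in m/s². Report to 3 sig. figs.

Δa = 4GMr/d³
   = 4 × (6.674 × 10⁻¹¹) × (1.19 × 10³⁰) × (161) / (2.86 × 10⁹)³
   = 2.19 × 10⁻⁶ m/s²

2.19 × 10⁻⁶ m/s²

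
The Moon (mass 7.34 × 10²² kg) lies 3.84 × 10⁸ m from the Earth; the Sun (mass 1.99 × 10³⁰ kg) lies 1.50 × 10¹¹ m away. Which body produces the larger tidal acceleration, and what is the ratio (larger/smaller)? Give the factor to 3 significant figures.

Tidal acceleration ∝ M/d³, so compare M/d³ for each.
The Moon: (7.34 × 10²²) / (3.84 × 10⁸)³ = 1.296 × 10⁻³
The Sun: (1.99 × 10³⁰) / (1.50 × 10¹¹)³ = 5.896 × 10⁻⁴
Ratio (larger/smaller) = 2.20

The Moon, by a factor of ≈ 2.20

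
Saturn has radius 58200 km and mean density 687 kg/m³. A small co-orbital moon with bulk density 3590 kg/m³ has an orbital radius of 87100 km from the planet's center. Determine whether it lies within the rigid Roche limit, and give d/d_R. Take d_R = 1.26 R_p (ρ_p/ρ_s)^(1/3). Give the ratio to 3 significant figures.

outside; d/d_R ≈ 2.06

d_R = 1.26 × (58200 km) × (687/3590)^(1/3) = 42260 km
d/d_R = (87100) / (42260) = 2.06
Since d/d_R > 1, the body is outside the Roche limit.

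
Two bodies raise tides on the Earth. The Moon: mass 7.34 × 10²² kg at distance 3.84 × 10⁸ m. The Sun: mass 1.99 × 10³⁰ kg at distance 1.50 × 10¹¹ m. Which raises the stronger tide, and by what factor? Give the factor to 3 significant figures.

Tidal acceleration ∝ M/d³, so compare M/d³ for each.
The Moon: (7.34 × 10²²) / (3.84 × 10⁸)³ = 1.296 × 10⁻³
The Sun: (1.99 × 10³⁰) / (1.50 × 10¹¹)³ = 5.896 × 10⁻⁴
Ratio (larger/smaller) = 2.20

The Moon, by a factor of ≈ 2.20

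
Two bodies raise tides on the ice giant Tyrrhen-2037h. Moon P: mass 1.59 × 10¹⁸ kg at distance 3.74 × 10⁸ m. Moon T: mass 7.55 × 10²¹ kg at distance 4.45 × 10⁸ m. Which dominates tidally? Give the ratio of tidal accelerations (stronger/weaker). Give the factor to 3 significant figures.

Moon T, by a factor of ≈ 2820

Tidal stretch scales as M/d³; compute that for each body.
Moon P: (1.59 × 10¹⁸) / (3.74 × 10⁸)³ = 3.039 × 10⁻⁸
Moon T: (7.55 × 10²¹) / (4.45 × 10⁸)³ = 8.568 × 10⁻⁵
Ratio (larger/smaller) = 2820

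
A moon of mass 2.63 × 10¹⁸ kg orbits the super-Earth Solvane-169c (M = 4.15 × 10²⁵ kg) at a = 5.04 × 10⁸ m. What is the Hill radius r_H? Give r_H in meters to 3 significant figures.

r_H ≈ a (m/3M)^(1/3)
    = (5.04 × 10⁸) × (2.63 × 10¹⁸ / (3 × 4.15 × 10²⁵))^(1/3)
    = 1.39 × 10⁶ m

1.39 × 10⁶ m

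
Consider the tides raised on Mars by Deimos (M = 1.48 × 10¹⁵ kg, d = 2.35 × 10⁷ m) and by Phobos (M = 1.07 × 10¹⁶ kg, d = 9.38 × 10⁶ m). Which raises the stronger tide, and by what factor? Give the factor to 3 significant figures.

The tide-raising term goes as M/d³ (the gradient of a 1/d² field).
Deimos: (1.48 × 10¹⁵) / (2.35 × 10⁷)³ = 1.140 × 10⁻⁷
Phobos: (1.07 × 10¹⁶) / (9.38 × 10⁶)³ = 1.297 × 10⁻⁵
Ratio (larger/smaller) = 114

Phobos, by a factor of ≈ 114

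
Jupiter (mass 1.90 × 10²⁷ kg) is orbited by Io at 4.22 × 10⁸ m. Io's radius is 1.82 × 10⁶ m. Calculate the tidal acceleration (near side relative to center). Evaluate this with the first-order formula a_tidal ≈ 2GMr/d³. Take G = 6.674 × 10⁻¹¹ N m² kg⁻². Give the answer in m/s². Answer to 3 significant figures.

6.14 × 10⁻³ m/s²

Δg = 2GMr/d³
   = 2 × (6.674 × 10⁻¹¹) × (1.90 × 10²⁷) × (1.82 × 10⁶) / (4.22 × 10⁸)³
   = 6.14 × 10⁻³ m/s²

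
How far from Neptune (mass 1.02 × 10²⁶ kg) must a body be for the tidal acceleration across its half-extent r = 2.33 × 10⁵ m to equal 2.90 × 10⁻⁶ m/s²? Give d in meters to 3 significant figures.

1.03 × 10⁹ m

2GMr/d³ = a_tidal  ⇒  d = (2GMr / a_tidal)^(1/3)
d = (2 × 6.674×10⁻¹¹ × (1.02 × 10²⁶) × (2.33 × 10⁵) / (2.90 × 10⁻⁶))^(1/3)
  = 1.03 × 10⁹ m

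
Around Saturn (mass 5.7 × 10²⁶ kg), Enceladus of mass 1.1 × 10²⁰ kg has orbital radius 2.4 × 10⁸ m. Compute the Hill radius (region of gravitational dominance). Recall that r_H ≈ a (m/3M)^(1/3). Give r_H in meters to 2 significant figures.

9.6 × 10⁵ m

r_H ≈ a (m/3M)^(1/3)
    = (2.4 × 10⁸) × (1.1 × 10²⁰ / (3 × 5.7 × 10²⁶))^(1/3)
    = 9.6 × 10⁵ m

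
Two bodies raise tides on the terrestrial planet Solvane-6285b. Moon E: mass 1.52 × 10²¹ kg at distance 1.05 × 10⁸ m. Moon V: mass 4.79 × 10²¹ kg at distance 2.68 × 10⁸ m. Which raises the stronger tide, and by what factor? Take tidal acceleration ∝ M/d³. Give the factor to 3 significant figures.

Tidal stretch scales as M/d³; compute that for each body.
Moon E: (1.52 × 10²¹) / (1.05 × 10⁸)³ = 1.313 × 10⁻³
Moon V: (4.79 × 10²¹) / (2.68 × 10⁸)³ = 2.488 × 10⁻⁴
Ratio (larger/smaller) = 5.28

Moon E, by a factor of ≈ 5.28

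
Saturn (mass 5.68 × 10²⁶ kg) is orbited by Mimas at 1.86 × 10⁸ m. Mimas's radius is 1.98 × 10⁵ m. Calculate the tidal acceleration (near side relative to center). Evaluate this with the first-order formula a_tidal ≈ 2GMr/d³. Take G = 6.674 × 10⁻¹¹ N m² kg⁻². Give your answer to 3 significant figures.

The tidal stretch is the gradient of GM/d² times the body's extent r, hence the 1/d³ dependence.
a_tidal = 2GMr/d³
        = 2 × (6.674 × 10⁻¹¹) × (5.68 × 10²⁶) × (1.98 × 10⁵) / (1.86 × 10⁸)³
        = 2.33 × 10⁻³ m/s²

2.33 × 10⁻³ m/s²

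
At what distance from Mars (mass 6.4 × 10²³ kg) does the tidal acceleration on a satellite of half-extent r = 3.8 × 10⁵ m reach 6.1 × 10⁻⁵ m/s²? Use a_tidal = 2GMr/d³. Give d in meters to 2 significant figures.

8.1 × 10⁷ m

2GMr/d³ = a_tidal  ⇒  d = (2GMr / a_tidal)^(1/3)
d = (2 × 6.674×10⁻¹¹ × (6.4 × 10²³) × (3.8 × 10⁵) / (6.1 × 10⁻⁵))^(1/3)
  = 8.1 × 10⁷ m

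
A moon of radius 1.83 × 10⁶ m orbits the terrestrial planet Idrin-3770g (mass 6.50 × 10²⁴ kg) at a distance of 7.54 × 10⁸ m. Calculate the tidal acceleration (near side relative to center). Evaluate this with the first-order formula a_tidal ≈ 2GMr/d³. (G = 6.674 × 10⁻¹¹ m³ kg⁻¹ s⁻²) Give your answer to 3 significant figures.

Δa = 2GMr/d³
   = 2 × (6.674 × 10⁻¹¹) × (6.50 × 10²⁴) × (1.83 × 10⁶) / (7.54 × 10⁸)³
   = 3.70 × 10⁻⁶ m/s²

3.70 × 10⁻⁶ m/s²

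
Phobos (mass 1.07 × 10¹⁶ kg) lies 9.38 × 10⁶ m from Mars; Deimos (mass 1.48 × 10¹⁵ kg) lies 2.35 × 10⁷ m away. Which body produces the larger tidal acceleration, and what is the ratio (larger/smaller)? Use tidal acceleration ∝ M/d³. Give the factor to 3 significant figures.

Phobos, by a factor of ≈ 114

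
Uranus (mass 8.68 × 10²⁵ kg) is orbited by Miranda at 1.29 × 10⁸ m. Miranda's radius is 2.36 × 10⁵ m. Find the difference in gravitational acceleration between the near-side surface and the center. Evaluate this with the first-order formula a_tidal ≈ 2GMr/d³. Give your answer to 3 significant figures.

1.27 × 10⁻³ m/s²

Δa = 2GMr/d³
   = 2 × (6.674 × 10⁻¹¹) × (8.68 × 10²⁵) × (2.36 × 10⁵) / (1.29 × 10⁸)³
   = 1.27 × 10⁻³ m/s²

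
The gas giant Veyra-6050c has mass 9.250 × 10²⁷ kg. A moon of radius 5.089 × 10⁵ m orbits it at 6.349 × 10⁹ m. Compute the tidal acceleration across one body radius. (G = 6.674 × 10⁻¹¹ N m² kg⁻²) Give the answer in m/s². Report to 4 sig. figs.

2.455 × 10⁻⁶ m/s²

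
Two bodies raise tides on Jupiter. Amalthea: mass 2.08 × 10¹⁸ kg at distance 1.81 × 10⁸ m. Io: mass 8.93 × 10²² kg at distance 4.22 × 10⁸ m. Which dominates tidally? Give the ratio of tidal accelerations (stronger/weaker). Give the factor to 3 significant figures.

Compare M/d³ for the two perturbers:
Amalthea: (2.08 × 10¹⁸) / (1.81 × 10⁸)³ = 3.508 × 10⁻⁷
Io: (8.93 × 10²²) / (4.22 × 10⁸)³ = 1.188 × 10⁻³
Ratio (larger/smaller) = 3390

Io, by a factor of ≈ 3390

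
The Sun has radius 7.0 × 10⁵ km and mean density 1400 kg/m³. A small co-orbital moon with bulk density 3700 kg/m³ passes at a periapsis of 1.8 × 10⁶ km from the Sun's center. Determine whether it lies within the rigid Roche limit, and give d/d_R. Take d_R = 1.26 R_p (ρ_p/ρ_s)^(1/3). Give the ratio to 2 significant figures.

outside; d/d_R ≈ 2.8

d_R = 1.26 × (7.0 × 10⁵ km) × (1400/3700)^(1/3) = 6.379 × 10⁵ km
d/d_R = (1.8 × 10⁶) / (6.379 × 10⁵) = 2.8
Since d/d_R > 1, the body is outside the Roche limit.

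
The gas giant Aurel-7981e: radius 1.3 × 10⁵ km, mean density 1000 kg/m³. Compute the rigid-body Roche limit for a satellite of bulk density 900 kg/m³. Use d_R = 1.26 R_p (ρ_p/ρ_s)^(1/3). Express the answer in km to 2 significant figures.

1.7 × 10⁵ km

d_R = 1.26 × 1.3 × 10⁵ km × (1000/900)^(1/3)
    = 1.7 × 10⁵ km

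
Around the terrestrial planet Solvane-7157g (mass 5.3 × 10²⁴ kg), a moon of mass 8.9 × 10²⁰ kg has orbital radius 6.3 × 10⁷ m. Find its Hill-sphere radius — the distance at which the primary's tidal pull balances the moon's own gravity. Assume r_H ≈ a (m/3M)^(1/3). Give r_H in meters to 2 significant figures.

2.4 × 10⁶ m

r_H ≈ a (m/3M)^(1/3)
    = (6.3 × 10⁷) × (8.9 × 10²⁰ / (3 × 5.3 × 10²⁴))^(1/3)
    = 2.4 × 10⁶ m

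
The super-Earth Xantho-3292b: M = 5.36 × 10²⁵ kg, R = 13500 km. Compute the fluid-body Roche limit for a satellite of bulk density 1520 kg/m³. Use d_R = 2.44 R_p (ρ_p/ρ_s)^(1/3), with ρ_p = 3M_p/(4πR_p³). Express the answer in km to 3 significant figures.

49600 km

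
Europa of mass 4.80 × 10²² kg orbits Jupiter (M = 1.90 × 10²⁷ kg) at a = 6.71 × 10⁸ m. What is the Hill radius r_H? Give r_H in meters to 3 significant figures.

r_H ≈ a (m/3M)^(1/3)
    = (6.71 × 10⁸) × (4.80 × 10²² / (3 × 1.90 × 10²⁷))^(1/3)
    = 1.37 × 10⁷ m

1.37 × 10⁷ m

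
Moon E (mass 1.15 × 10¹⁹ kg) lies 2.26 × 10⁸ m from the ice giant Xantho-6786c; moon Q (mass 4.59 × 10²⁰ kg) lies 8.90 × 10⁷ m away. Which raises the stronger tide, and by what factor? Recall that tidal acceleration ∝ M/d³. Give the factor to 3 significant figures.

The tide-raising term goes as M/d³ (the gradient of a 1/d² field).
Moon E: (1.15 × 10¹⁹) / (2.26 × 10⁸)³ = 9.963 × 10⁻⁷
Moon Q: (4.59 × 10²⁰) / (8.90 × 10⁷)³ = 6.511 × 10⁻⁴
Ratio (larger/smaller) = 654

Moon Q, by a factor of ≈ 654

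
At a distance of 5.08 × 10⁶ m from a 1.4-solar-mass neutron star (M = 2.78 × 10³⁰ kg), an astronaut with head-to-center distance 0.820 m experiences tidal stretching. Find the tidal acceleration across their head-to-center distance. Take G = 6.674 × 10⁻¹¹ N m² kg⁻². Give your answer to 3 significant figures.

Since r ≪ d, expand the inverse-square field across one radius to get the leading 2GMr/d³ term.
Δg = 2GMr/d³
   = 2 × (6.674 × 10⁻¹¹) × (2.78 × 10³⁰) × (0.820) / (5.08 × 10⁶)³
   = 2.32 m/s²

2.32 m/s²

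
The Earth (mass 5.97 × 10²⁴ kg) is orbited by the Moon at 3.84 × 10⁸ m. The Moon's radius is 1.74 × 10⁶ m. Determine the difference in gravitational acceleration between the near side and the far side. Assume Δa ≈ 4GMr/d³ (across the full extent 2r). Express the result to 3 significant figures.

The field gradient is 2GM/d³; across the full diameter 2r the difference is 4GMr/d³.
Δg = 4GMr/d³
   = 4 × (6.674 × 10⁻¹¹) × (5.97 × 10²⁴) × (1.74 × 10⁶) / (3.84 × 10⁸)³
   = 4.90 × 10⁻⁵ m/s²

4.90 × 10⁻⁵ m/s²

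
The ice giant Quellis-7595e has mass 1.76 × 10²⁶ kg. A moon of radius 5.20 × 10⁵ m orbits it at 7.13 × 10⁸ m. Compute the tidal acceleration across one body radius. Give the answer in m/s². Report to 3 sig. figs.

3.37 × 10⁻⁵ m/s²

The tidal stretch is the gradient of GM/d² times the body's extent r, hence the 1/d³ dependence.
Δg = 2GMr/d³
   = 2 × (6.674 × 10⁻¹¹) × (1.76 × 10²⁶) × (5.20 × 10⁵) / (7.13 × 10⁸)³
   = 3.37 × 10⁻⁵ m/s²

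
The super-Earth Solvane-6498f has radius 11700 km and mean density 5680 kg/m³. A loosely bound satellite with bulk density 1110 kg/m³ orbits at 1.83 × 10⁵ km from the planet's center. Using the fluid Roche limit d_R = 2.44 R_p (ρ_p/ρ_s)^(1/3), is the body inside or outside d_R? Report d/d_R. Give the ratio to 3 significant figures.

outside; d/d_R ≈ 3.72

d_R = 2.44 × (11700 km) × (5680/1110)^(1/3) = 49190 km
d/d_R = (1.83 × 10⁵) / (49190) = 3.72
Since d/d_R > 1, the body is outside the Roche limit.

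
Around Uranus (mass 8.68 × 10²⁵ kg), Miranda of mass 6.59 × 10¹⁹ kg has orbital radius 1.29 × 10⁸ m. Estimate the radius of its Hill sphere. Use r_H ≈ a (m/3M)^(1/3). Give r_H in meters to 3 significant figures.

8.16 × 10⁵ m

r_H ≈ a (m/3M)^(1/3)
    = (1.29 × 10⁸) × (6.59 × 10¹⁹ / (3 × 8.68 × 10²⁵))^(1/3)
    = 8.16 × 10⁵ m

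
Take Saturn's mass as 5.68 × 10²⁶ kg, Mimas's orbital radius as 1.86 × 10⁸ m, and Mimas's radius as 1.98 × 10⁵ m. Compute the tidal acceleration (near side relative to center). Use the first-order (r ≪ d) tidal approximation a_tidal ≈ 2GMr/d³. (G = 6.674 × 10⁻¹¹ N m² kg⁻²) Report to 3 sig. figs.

Δa = 2GMr/d³
   = 2 × (6.674 × 10⁻¹¹) × (5.68 × 10²⁶) × (1.98 × 10⁵) / (1.86 × 10⁸)³
   = 2.33 × 10⁻³ m/s²

2.33 × 10⁻³ m/s²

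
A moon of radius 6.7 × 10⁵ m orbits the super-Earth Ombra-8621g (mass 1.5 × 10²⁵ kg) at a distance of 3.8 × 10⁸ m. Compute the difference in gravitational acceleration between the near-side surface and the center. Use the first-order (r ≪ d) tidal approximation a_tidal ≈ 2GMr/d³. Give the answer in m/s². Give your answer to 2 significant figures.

Δa = 2GMr/d³
   = 2 × (6.674 × 10⁻¹¹) × (1.5 × 10²⁵) × (6.7 × 10⁵) / (3.8 × 10⁸)³
   = 2.4 × 10⁻⁵ m/s²

2.4 × 10⁻⁵ m/s²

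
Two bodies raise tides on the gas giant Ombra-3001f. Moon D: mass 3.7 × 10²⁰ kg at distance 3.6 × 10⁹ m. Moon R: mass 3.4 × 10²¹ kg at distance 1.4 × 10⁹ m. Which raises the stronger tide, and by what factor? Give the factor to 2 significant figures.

Moon R, by a factor of ≈ 160

Tidal acceleration ∝ M/d³, so compare M/d³ for each.
Moon D: (3.7 × 10²⁰) / (3.6 × 10⁹)³ = 7.930 × 10⁻⁹
Moon R: (3.4 × 10²¹) / (1.4 × 10⁹)³ = 1.239 × 10⁻⁶
Ratio (larger/smaller) = 160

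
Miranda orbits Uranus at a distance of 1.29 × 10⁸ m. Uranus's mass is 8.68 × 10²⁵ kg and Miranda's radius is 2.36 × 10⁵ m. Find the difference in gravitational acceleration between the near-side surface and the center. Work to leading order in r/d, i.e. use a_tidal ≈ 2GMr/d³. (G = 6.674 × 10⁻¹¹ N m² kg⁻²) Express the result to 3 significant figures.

1.27 × 10⁻³ m/s²

Δa = 2GMr/d³
   = 2 × (6.674 × 10⁻¹¹) × (8.68 × 10²⁵) × (2.36 × 10⁵) / (1.29 × 10⁸)³
   = 1.27 × 10⁻³ m/s²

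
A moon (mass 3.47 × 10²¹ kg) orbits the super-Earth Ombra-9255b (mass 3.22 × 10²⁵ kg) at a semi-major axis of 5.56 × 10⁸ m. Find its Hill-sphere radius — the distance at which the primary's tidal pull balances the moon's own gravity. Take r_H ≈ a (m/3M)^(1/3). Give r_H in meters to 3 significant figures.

r_H ≈ a (m/3M)^(1/3)
    = (5.56 × 10⁸) × (3.47 × 10²¹ / (3 × 3.22 × 10²⁵))^(1/3)
    = 1.83 × 10⁷ m

1.83 × 10⁷ m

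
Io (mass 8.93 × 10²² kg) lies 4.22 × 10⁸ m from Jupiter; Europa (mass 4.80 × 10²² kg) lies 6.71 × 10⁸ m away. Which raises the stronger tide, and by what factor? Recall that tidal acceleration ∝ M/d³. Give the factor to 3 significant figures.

Io, by a factor of ≈ 7.48

The tide-raising term goes as M/d³ (the gradient of a 1/d² field).
Io: (8.93 × 10²²) / (4.22 × 10⁸)³ = 1.188 × 10⁻³
Europa: (4.80 × 10²²) / (6.71 × 10⁸)³ = 1.589 × 10⁻⁴
Ratio (larger/smaller) = 7.48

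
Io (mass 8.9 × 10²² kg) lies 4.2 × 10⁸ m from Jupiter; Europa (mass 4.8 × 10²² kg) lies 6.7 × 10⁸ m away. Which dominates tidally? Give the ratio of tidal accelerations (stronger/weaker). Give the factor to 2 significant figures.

Io, by a factor of ≈ 7.5

Tidal acceleration ∝ M/d³, so compare M/d³ for each.
Io: (8.9 × 10²²) / (4.2 × 10⁸)³ = 1.201 × 10⁻³
Europa: (4.8 × 10²²) / (6.7 × 10⁸)³ = 1.596 × 10⁻⁴
Ratio (larger/smaller) = 7.5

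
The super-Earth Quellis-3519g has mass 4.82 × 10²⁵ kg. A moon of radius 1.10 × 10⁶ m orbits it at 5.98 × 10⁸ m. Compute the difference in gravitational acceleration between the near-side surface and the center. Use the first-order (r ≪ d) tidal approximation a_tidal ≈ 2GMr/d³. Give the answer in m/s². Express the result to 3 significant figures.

Δg = 2GMr/d³
   = 2 × (6.674 × 10⁻¹¹) × (4.82 × 10²⁵) × (1.10 × 10⁶) / (5.98 × 10⁸)³
   = 3.31 × 10⁻⁵ m/s²

3.31 × 10⁻⁵ m/s²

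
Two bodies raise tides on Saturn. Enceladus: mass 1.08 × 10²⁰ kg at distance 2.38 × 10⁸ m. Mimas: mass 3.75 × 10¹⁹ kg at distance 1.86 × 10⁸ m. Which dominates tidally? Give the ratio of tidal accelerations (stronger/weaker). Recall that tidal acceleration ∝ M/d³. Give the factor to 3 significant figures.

The tide-raising term goes as M/d³ (the gradient of a 1/d² field).
Enceladus: (1.08 × 10²⁰) / (2.38 × 10⁸)³ = 8.011 × 10⁻⁶
Mimas: (3.75 × 10¹⁹) / (1.86 × 10⁸)³ = 5.828 × 10⁻⁶
Ratio (larger/smaller) = 1.37

Enceladus, by a factor of ≈ 1.37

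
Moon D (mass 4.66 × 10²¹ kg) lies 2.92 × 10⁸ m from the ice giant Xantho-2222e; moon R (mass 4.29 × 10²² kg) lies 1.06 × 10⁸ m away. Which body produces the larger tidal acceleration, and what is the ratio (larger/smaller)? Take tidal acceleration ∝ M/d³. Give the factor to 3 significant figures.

Compare M/d³ for the two perturbers:
Moon D: (4.66 × 10²¹) / (2.92 × 10⁸)³ = 1.872 × 10⁻⁴
Moon R: (4.29 × 10²²) / (1.06 × 10⁸)³ = 3.602 × 10⁻²
Ratio (larger/smaller) = 192

Moon R, by a factor of ≈ 192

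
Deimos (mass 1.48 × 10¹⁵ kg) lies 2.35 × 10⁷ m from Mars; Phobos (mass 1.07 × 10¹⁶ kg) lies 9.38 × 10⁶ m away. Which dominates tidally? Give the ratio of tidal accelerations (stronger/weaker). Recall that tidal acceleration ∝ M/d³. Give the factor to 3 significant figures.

Phobos, by a factor of ≈ 114

Tidal acceleration ∝ M/d³, so compare M/d³ for each.
Deimos: (1.48 × 10¹⁵) / (2.35 × 10⁷)³ = 1.140 × 10⁻⁷
Phobos: (1.07 × 10¹⁶) / (9.38 × 10⁶)³ = 1.297 × 10⁻⁵
Ratio (larger/smaller) = 114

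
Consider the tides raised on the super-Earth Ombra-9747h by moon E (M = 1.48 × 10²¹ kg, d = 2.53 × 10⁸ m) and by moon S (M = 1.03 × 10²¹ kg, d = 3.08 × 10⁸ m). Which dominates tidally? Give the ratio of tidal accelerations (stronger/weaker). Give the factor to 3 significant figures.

Moon E, by a factor of ≈ 2.59

The tide-raising term goes as M/d³ (the gradient of a 1/d² field).
Moon E: (1.48 × 10²¹) / (2.53 × 10⁸)³ = 9.139 × 10⁻⁵
Moon S: (1.03 × 10²¹) / (3.08 × 10⁸)³ = 3.525 × 10⁻⁵
Ratio (larger/smaller) = 2.59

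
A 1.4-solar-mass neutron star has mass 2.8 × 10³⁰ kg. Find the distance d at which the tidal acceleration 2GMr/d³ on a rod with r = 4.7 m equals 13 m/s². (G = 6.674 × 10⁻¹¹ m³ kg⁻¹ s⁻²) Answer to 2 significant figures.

2GMr/d³ = a_tidal  ⇒  d = (2GMr / a_tidal)^(1/3)
d = (2 × 6.674×10⁻¹¹ × (2.8 × 10³⁰) × (4.7) / (13))^(1/3)
  = 5.1 × 10⁶ m

5.1 × 10⁶ m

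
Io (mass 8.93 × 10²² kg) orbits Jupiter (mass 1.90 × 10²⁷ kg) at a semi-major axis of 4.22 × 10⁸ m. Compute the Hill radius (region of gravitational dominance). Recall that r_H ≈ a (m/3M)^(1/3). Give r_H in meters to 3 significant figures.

1.06 × 10⁷ m

r_H ≈ a (m/3M)^(1/3)
    = (4.22 × 10⁸) × (8.93 × 10²² / (3 × 1.90 × 10²⁷))^(1/3)
    = 1.06 × 10⁷ m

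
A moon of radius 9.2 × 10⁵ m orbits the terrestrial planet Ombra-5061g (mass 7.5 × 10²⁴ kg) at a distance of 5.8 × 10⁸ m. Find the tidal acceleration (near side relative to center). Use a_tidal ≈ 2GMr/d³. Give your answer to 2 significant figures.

4.7 × 10⁻⁶ m/s²

Δg = 2GMr/d³
   = 2 × (6.674 × 10⁻¹¹) × (7.5 × 10²⁴) × (9.2 × 10⁵) / (5.8 × 10⁸)³
   = 4.7 × 10⁻⁶ m/s²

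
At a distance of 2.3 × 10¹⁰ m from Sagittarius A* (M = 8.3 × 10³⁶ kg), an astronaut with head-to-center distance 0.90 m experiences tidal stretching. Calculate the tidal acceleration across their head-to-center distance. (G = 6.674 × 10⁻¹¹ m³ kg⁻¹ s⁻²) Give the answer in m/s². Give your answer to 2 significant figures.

8.2 × 10⁻⁵ m/s²

Δg = 2GMr/d³
   = 2 × (6.674 × 10⁻¹¹) × (8.3 × 10³⁶) × (0.90) / (2.3 × 10¹⁰)³
   = 8.2 × 10⁻⁵ m/s²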